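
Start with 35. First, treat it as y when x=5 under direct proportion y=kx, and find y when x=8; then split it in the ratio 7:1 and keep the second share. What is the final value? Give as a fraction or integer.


Start with 35.
Step 1: Direct prop: k = (35)/5; new y = k*8 = 35*8/5 = 56
Step 2: Split 7:1, second share = 56 * 1/8 = 7
Final result = 7

7


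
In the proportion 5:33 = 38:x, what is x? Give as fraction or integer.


Setting up: 5/33 = 38/x
Cross multiply: 5 * x = 33 * 38
5x = 1254
x = 1254/5
x = 1254/5

1254/5


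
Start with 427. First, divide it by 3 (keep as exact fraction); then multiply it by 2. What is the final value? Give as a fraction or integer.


Start with 427.
Step 1: Divide by 3: 427 / 3 = 427/3
Step 2: Multiply by 2: 427/3 * 2 = 854/3
Final result = 854/3

854/3


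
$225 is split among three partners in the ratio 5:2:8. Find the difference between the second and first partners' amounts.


Total parts = 5 + 2 + 8 = 15
Value per part = 225 / 15 = 15
Shares: 5*15=75, 2*15=30, 8*15=120
Second share = 30, first share = 75
Difference = |30 - 75| = 45

45


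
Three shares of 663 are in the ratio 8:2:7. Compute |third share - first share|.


Total parts = 8 + 2 + 7 = 17
Value per part = 663 / 17 = 39
Shares: 8*39=312, 2*39=78, 7*39=273
Third share = 273, first share = 312
Difference = |273 - 312| = 39

39


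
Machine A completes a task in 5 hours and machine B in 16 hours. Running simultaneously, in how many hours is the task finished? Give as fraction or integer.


Rate of A = 1/5 job per hour
Rate of B = 1/16 job per hour
Combined rate = 1/5 + 1/16
Find common denominator: (16 + 5)/(5*16) = 21/80
Combined rate = 21/80 job per hour
Time together = 1 / (21/80) = 80/21 hours

80/21


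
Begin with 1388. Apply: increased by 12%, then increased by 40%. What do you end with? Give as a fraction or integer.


Start: 1388
Step 1: increase by 12% => multiply by 112/100
  1388 * 112/100 = 38864/25
Step 2: increase by 40% => multiply by 140/100
  38864/25 * 140/100 = 272048/125
Final value = 272048/125

272048/125


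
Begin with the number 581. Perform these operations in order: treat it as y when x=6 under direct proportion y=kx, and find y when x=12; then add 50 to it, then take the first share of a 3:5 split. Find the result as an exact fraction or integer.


Start with 581.
Step 1: Direct prop: k = (581)/6; new y = k*12 = 581*12/6 = 1162
Step 2: Add 50: 1162+50=1212; split 3:5 first = 1212*3/8 = 909/2
Final result = 909/2

909/2


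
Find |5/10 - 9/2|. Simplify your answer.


Simplify: 5/10 = 1/2 and 9/2 = 9/2
Find common denominator: LCD = 2
Convert: 1/2 and 9/2
Difference = |1 - 9|/2 = 8/2
Simplified = 4

4


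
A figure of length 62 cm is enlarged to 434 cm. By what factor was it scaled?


Original length = 62 cm
Scaled length = 434 cm
Scale factor = 434 / 62
= 7

7


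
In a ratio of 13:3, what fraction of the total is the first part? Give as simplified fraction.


Total parts = 13 + 3 = 16
First part fraction = 13/16
Simplify: 13/16 = 13/16

13/16


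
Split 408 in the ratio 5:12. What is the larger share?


Total parts = 5 + 12 = 17
Value per part = 408 / 17 = 24
First share = 5 * 24 = 120
Second share = 12 * 24 = 288
Larger share = 288

288


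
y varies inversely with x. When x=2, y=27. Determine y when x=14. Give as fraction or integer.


Inverse proportion: y = k/x
Find k: k = 2 * 27 = 54
Compute y at x=14: y = 54/14
y = 27/7

27/7


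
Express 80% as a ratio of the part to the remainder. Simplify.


Part = 80%, Remainder = 20%
Ratio = 80:20
GCD(80, 20) = 20
Simplify: 4:1 = 4:1

4:1


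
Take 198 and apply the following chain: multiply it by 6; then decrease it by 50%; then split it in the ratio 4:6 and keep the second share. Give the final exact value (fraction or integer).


Start with 198.
Step 1: Multiply by 6: 198 * 6 = 1188
Step 2: Decrease by 50%: 1188 * 50/100 = 594
Step 3: Split 4:6, second share = 594 * 6/10 = 1782/5
Final result = 1782/5

1782/5


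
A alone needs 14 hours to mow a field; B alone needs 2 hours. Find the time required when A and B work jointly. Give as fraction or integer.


Rate of A = 1/14 job per hour
Rate of B = 1/2 job per hour
Combined rate = 1/14 + 1/2
Find common denominator: (2 + 14)/(14*2) = 16/28
Combined rate = 4/7 job per hour
Time together = 1 / (4/7) = 7/4 hours

7/4


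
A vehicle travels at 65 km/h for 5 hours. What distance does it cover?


Using distance = speed * time
Speed = 65 km/h
Time = 5 hours
Distance = 65 * 5
= 325 km

325


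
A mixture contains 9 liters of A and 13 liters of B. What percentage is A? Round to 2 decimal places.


Volume of A = 9 L
Volume of B = 13 L
Total volume = 9 + 13 = 22 L
Percentage of A = (9/22) * 100
= 40.91%

40.91


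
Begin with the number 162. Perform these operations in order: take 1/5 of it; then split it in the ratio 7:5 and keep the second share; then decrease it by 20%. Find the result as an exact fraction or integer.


Start with 162.
Step 1: Take 1/5: 162 * 1/5 = 162/5
Step 2: Split 7:5, second share = 162/5 * 5/12 = 27/2
Step 3: Decrease by 20%: 27/2 * 80/100 = 54/5
Final result = 54/5

54/5


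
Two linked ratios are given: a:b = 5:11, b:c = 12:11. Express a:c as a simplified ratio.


Given a:b = 5:11 and b:c = 12:11
Make b consistent. Multiply first ratio by 12: a:b = 60:132
Multiply second ratio by 11: b:c = 132:121
Now b = 132 in both, so a:b:c = 60:132:121
Therefore a:c = 60:121
Simplify by GCD: a:c = 60:121

60:121


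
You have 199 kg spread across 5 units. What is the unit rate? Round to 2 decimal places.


Total kg = 199
Number of units = 5
Unit rate = 199 / 5
= 39.80 kg per unit

39.80


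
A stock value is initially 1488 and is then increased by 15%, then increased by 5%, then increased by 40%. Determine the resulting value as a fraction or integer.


Start: 1488
Step 1: increase by 15% => multiply by 115/100
  1488 * 115/100 = 8556/5
Step 2: increase by 5% => multiply by 105/100
  8556/5 * 105/100 = 44919/25
Step 3: increase by 40% => multiply by 140/100
  44919/25 * 140/100 = 314433/125
Final value = 314433/125

314433/125


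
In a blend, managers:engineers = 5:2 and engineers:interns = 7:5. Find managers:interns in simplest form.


Given a:b = 5:2 and b:c = 7:5
Make b consistent. Multiply first ratio by 7: a:b = 35:14
Multiply second ratio by 2: b:c = 14:10
Now b = 14 in both, so a:b:c = 35:14:10
Therefore a:c = 35:10
Simplify by GCD: a:c = 7:2

7:2


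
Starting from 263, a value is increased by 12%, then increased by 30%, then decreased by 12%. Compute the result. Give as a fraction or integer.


Start: 263
Step 1: increase by 12% => multiply by 112/100
  263 * 112/100 = 7364/25
Step 2: increase by 30% => multiply by 130/100
  7364/25 * 130/100 = 47866/125
Step 3: decrease by 12% => multiply by 88/100
  47866/125 * 88/100 = 1053052/3125
Final value = 1053052/3125

1053052/3125


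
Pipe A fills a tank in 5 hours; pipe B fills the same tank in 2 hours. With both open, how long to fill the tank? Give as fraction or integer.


Rate of A = 1/5 job per hour
Rate of B = 1/2 job per hour
Combined rate = 1/5 + 1/2
Find common denominator: (2 + 5)/(5*2) = 7/10
Combined rate = 7/10 job per hour
Time together = 1 / (7/10) = 10/7 hours

10/7


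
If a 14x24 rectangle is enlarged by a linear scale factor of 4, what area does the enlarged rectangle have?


Original dimensions: 14 x 24
Enlargement factor = 4
New width = 14 * 4 = 56
New height = 24 * 4 = 96
New area = 56 * 96 = 5376

5376


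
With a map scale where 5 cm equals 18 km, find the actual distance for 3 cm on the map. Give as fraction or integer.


Map scale: 5 cm = 18 km
Measured distance on map = 3 cm
Set up proportion: 3 * 18 / 5
= 54 / 5
= 54/5 km

54/5


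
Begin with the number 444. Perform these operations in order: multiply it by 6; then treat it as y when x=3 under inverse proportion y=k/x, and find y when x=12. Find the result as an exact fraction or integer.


Start with 444.
Step 1: Multiply by 6: 444 * 6 = 2664
Step 2: Inverse prop: k = (2664)*3; new y = k/12 = 2664*3/12 = 666
Final result = 666

666


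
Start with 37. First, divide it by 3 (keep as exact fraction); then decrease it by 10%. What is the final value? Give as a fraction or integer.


Start with 37.
Step 1: Divide by 3: 37 / 3 = 37/3
Step 2: Decrease by 10%: 37/3 * 90/100 = 111/10
Final result = 111/10

111/10


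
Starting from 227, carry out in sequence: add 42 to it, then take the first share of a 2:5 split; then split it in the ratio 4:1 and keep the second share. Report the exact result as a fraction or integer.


Start with 227.
Step 1: Add 42: 227+42=269; split 2:5 first = 269*2/7 = 538/7
Step 2: Split 4:1, second share = 538/7 * 1/5 = 538/35
Final result = 538/35

538/35


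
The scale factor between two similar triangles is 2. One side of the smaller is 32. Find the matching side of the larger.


Similar triangles have proportional sides
Scale factor = 2
Smaller side = 32
Corresponding larger side = 32 * 2
= 64

64


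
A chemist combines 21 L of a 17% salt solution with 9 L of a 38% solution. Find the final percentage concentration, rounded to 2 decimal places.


Solute in mixture 1 = 17% of 21 L = 21*17/100 = 357/100 L
Solute in mixture 2 = 38% of 9 L = 9*38/100 = 171/50 L
Total solute = 357/100 + 171/50 = 699/100 L
Total volume = 21 + 9 = 30 L
Final concentration = 699/100/30 * 100 = 23.30%

23.30


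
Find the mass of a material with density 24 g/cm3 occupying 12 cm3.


Using mass = density * volume
Density = 24 g/cm3
Volume = 12 cm3
Mass = 24 * 12
= 288 g

288


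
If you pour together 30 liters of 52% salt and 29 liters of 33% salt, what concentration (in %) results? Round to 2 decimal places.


Solute in mixture 1 = 52% of 30 L = 30*52/100 = 78/5 L
Solute in mixture 2 = 33% of 29 L = 29*33/100 = 957/100 L
Total solute = 78/5 + 957/100 = 2517/100 L
Total volume = 30 + 29 = 59 L
Final concentration = 2517/100/59 * 100 = 42.66%

42.66


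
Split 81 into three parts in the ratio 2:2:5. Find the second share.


Ratio = 2:2:5
Total parts = 2 + 2 + 5 = 9
Value per part = 81 / 9 = 9
First share = 2 * 9 = 18
Middle share = 2 * 9 = 18
Third share = 5 * 9 = 45

18


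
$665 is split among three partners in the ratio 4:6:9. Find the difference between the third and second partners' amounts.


Total parts = 4 + 6 + 9 = 19
Value per part = 665 / 19 = 35
Shares: 4*35=140, 6*35=210, 9*35=315
Third share = 315, second share = 210
Difference = |315 - 210| = 105

105


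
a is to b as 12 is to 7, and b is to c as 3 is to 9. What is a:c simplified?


Given a:b = 12:7 and b:c = 3:9
Make b consistent. Multiply first ratio by 3: a:b = 36:21
Multiply second ratio by 7: b:c = 21:63
Now b = 21 in both, so a:b:c = 36:21:63
Therefore a:c = 36:63
Simplify by GCD: a:c = 4:7

4:7


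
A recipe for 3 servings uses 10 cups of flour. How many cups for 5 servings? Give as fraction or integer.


Original: 10 cups for 3 servings
Target servings = 5
Scaling factor = 5/3
New amount = 10 * 5/3
= 50/3
= 50/3 cups

50/3


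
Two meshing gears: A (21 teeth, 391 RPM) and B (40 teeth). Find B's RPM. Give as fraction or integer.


Gear ratio: teeth_A * RPM_A = teeth_B * RPM_B
21 * 391 = 40 * RPM_B
8211 = 40 * RPM_B
RPM_B = 8211 / 40
RPM_B = 8211/40

8211/40


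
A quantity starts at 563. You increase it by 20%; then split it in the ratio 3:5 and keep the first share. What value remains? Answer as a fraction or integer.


Start with 563.
Step 1: Increase by 20%: 563 * 120/100 = 3378/5
Step 2: Split 3:5, first share = 3378/5 * 3/8 = 5067/20
Final result = 5067/20

5067/20


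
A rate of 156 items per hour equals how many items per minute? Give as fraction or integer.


Converting from per hour to per minute
Rate = 156 items per hour
Divide by 60: 156/60
= 13/5 items per minute

13/5


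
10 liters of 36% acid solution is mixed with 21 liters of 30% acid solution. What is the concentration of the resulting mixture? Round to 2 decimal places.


Solute in mixture 1 = 36% of 10 L = 10*36/100 = 18/5 L
Solute in mixture 2 = 30% of 21 L = 21*30/100 = 63/10 L
Total solute = 18/5 + 63/10 = 99/10 L
Total volume = 10 + 21 = 31 L
Final concentration = 99/10/31 * 100 = 31.94%

31.94


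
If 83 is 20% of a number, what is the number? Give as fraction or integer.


Given: 83 is 20% of the whole
Set up: 83 = 20/100 * whole
whole = 83 * 100 / 20
whole = 8300 / 20
whole = 415

415


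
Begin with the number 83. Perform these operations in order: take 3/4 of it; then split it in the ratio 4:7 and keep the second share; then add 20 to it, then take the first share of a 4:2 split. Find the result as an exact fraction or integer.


Start with 83.
Step 1: Take 3/4: 83 * 3/4 = 249/4
Step 2: Split 4:7, second share = 249/4 * 7/11 = 1743/44
Step 3: Add 20: 1743/44+20=2623/44; split 4:2 first = 2623/44*4/6 = 2623/66
Final result = 2623/66

2623/66


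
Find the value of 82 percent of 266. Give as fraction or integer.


Compute 82% of 266
Convert percentage: 82% = 82/100
Multiply: 266 * 82/100
= 21812/100
= 5453/25

5453/25


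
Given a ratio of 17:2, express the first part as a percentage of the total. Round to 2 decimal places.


Total parts = 17 + 2 = 19
First part fraction = 17/19
Percentage = (17/19) * 100
= 0.894737 * 100
= 89.47%

89.47


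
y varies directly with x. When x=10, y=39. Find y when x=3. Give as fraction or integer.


Direct proportion: y = kx
Find k: k = 39/10 = 39/10
Compute y at x=3: y = 39/10 * 3
y = 117/10

117/10


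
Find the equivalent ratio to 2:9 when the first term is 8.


Original ratio: 2:9
First term target: 8
Scale factor = 8 / 2 = 4
Multiply second term: 9 * 4 = 36
Equivalent ratio = 8:36

8:36


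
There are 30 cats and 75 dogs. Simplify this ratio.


Find GCD(30, 75)
GCD = 15
Divide both by 15: 30/15 = 2, 75/15 = 5
Simplified ratio = 2:5

2:5


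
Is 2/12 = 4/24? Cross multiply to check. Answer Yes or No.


Cross multiply to check 2/12 = 4/24
Left cross product: 2 * 24 = 48
Right cross product: 12 * 4 = 48
48 = 48
Equal, so proportions match => Yes

Yes


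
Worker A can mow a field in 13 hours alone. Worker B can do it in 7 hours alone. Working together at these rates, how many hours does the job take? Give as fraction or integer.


Rate of A = 1/13 job per hour
Rate of B = 1/7 job per hour
Combined rate = 1/13 + 1/7
Find common denominator: (7 + 13)/(13*7) = 20/91
Combined rate = 20/91 job per hour
Time together = 1 / (20/91) = 91/20 hours

91/20


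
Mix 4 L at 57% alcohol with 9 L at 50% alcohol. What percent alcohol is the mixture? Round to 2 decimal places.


Solute in mixture 1 = 57% of 4 L = 4*57/100 = 57/25 L
Solute in mixture 2 = 50% of 9 L = 9*50/100 = 9/2 L
Total solute = 57/25 + 9/2 = 339/50 L
Total volume = 4 + 9 = 13 L
Final concentration = 339/50/13 * 100 = 52.15%

52.15


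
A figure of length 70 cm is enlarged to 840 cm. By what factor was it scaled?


Original length = 70 cm
Scaled length = 840 cm
Scale factor = 840 / 70
= 12

12


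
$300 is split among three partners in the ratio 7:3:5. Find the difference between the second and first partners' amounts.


Total parts = 7 + 3 + 5 = 15
Value per part = 300 / 15 = 20
Shares: 7*20=140, 3*20=60, 5*20=100
Second share = 60, first share = 140
Difference = |60 - 140| = 80

80


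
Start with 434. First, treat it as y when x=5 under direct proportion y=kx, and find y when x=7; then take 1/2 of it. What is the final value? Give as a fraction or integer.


Start with 434.
Step 1: Direct prop: k = (434)/5; new y = k*7 = 434*7/5 = 3038/5
Step 2: Take 1/2: 3038/5 * 1/2 = 1519/5
Final result = 1519/5

1519/5


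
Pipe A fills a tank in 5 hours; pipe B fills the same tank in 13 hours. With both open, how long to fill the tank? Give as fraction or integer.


Rate of A = 1/5 job per hour
Rate of B = 1/13 job per hour
Combined rate = 1/5 + 1/13
Find common denominator: (13 + 5)/(5*13) = 18/65
Combined rate = 18/65 job per hour
Time together = 1 / (18/65) = 65/18 hours

65/18


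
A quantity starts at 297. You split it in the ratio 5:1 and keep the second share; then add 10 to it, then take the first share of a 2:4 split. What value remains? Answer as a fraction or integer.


Start with 297.
Step 1: Split 5:1, second share = 297 * 1/6 = 99/2
Step 2: Add 10: 99/2+10=119/2; split 2:4 first = 119/2*2/6 = 119/6
Final result = 119/6

119/6


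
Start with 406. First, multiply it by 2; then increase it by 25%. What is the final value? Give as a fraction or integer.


Start with 406.
Step 1: Multiply by 2: 406 * 2 = 812
Step 2: Increase by 25%: 812 * 125/100 = 1015
Final result = 1015

1015


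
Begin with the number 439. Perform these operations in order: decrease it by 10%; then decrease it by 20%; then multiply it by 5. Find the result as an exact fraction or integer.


Start with 439.
Step 1: Decrease by 10%: 439 * 90/100 = 3951/10
Step 2: Decrease by 20%: 3951/10 * 80/100 = 7902/25
Step 3: Multiply by 5: 7902/25 * 5 = 7902/5
Final result = 7902/5

7902/5


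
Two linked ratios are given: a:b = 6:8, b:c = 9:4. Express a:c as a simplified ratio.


Given a:b = 6:8 and b:c = 9:4
Make b consistent. Multiply first ratio by 9: a:b = 54:72
Multiply second ratio by 8: b:c = 72:32
Now b = 72 in both, so a:b:c = 54:72:32
Therefore a:c = 54:32
Simplify by GCD: a:c = 27:16

27:16


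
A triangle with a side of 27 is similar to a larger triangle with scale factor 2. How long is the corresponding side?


Similar triangles have proportional sides
Scale factor = 2
Smaller side = 27
Corresponding larger side = 27 * 2
= 54

54


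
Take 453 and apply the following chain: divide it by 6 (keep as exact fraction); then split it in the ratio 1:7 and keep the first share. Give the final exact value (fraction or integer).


Start with 453.
Step 1: Divide by 6: 453 / 6 = 151/2
Step 2: Split 1:7, first share = 151/2 * 1/8 = 151/16
Final result = 151/16

151/16


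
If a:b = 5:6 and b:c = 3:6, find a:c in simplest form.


Given a:b = 5:6 and b:c = 3:6
Make b consistent. Multiply first ratio by 3: a:b = 15:18
Multiply second ratio by 6: b:c = 18:36
Now b = 18 in both, so a:b:c = 15:18:36
Therefore a:c = 15:36
Simplify by GCD: a:c = 5:12

5:12


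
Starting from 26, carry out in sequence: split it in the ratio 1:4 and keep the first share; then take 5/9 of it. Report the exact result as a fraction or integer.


Start with 26.
Step 1: Split 1:4, first share = 26 * 1/5 = 26/5
Step 2: Take 5/9: 26/5 * 5/9 = 26/9
Final result = 26/9

26/9


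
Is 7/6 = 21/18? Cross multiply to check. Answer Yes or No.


Cross multiply to check 7/6 = 21/18
Left cross product: 7 * 18 = 126
Right cross product: 6 * 21 = 126
126 = 126
Equal, so proportions match => Yes

Yes


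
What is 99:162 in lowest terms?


Find GCD(99, 162)
GCD = 9
Divide both by 9: 99/9 = 11, 162/9 = 18
Simplified ratio = 11:18

11:18


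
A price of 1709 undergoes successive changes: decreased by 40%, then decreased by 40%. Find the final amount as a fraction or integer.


Start: 1709
Step 1: decrease by 40% => multiply by 60/100
  1709 * 60/100 = 5127/5
Step 2: decrease by 40% => multiply by 60/100
  5127/5 * 60/100 = 15381/25
Final value = 15381/25

15381/25


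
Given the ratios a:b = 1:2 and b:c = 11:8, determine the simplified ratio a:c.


Given a:b = 1:2 and b:c = 11:8
Make b consistent. Multiply first ratio by 11: a:b = 11:22
Multiply second ratio by 2: b:c = 22:16
Now b = 22 in both, so a:b:c = 11:22:16
Therefore a:c = 11:16
Simplify by GCD: a:c = 11:16

11:16


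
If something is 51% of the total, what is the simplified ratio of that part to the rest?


Part = 51%, Remainder = 49%
Ratio = 51:49
GCD(51, 49) = 1
Simplify: 51:49 = 51:49

51:49


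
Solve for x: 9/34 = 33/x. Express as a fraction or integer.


Setting up: 9/34 = 33/x
Cross multiply: 9 * x = 34 * 33
9x = 1122
x = 1122/9
x = 374/3

374/3


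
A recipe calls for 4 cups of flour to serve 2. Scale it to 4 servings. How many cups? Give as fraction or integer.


Original: 4 cups for 2 servings
Target servings = 4
Scaling factor = 4/2
New amount = 4 * 4/2
= 16/2
= 8 cups

8


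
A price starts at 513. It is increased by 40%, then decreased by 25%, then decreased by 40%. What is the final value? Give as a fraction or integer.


Start: 513
Step 1: increase by 40% => multiply by 140/100
  513 * 140/100 = 3591/5
Step 2: decrease by 25% => multiply by 75/100
  3591/5 * 75/100 = 10773/20
Step 3: decrease by 40% => multiply by 60/100
  10773/20 * 60/100 = 32319/100
Final value = 32319/100

32319/100


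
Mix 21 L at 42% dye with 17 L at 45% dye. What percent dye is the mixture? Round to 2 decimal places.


Solute in mixture 1 = 42% of 21 L = 21*42/100 = 441/50 L
Solute in mixture 2 = 45% of 17 L = 17*45/100 = 153/20 L
Total solute = 441/50 + 153/20 = 1647/100 L
Total volume = 21 + 17 = 38 L
Final concentration = 1647/100/38 * 100 = 43.34%

43.34


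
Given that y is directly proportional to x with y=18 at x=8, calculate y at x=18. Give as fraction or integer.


Direct proportion: y = kx
Find k: k = 18/8 = 9/4
Compute y at x=18: y = 9/4 * 18
y = 81/2

81/2


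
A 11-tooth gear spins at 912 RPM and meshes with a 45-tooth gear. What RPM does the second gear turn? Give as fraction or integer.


Gear ratio: teeth_A * RPM_A = teeth_B * RPM_B
11 * 912 = 45 * RPM_B
10032 = 45 * RPM_B
RPM_B = 10032 / 45
RPM_B = 3344/15

3344/15


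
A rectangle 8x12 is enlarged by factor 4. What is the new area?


Original dimensions: 8 x 12
Enlargement factor = 4
New width = 8 * 4 = 32
New height = 12 * 4 = 48
New area = 32 * 48 = 1536

1536


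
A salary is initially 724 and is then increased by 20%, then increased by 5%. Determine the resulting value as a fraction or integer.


Start: 724
Step 1: increase by 20% => multiply by 120/100
  724 * 120/100 = 4344/5
Step 2: increase by 5% => multiply by 105/100
  4344/5 * 105/100 = 22806/25
Final value = 22806/25

22806/25


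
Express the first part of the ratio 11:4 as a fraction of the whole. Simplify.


Total parts = 11 + 4 = 15
First part fraction = 11/15
Simplify: 11/15 = 11/15

11/15


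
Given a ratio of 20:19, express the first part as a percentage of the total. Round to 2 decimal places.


Total parts = 20 + 19 = 39
First part fraction = 20/39
Percentage = (20/39) * 100
= 0.512821 * 100
= 51.28%

51.28


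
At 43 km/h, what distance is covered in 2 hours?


Using distance = speed * time
Speed = 43 km/h
Time = 2 hours
Distance = 43 * 2
= 86 km

86


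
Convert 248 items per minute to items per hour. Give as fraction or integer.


Converting from per minute to per hour
Rate = 248 items per minute
Multiply by 60: 248 * 60
= 14880 items per hour

14880


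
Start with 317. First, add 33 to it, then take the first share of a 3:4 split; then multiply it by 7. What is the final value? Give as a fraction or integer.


Start with 317.
Step 1: Add 33: 317+33=350; split 3:4 first = 350*3/7 = 150
Step 2: Multiply by 7: 150 * 7 = 1050
Final result = 1050

1050


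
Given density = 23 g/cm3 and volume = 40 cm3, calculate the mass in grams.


Using mass = density * volume
Density = 23 g/cm3
Volume = 40 cm3
Mass = 23 * 40
= 920 g

920


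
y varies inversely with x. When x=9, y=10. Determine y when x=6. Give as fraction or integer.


Inverse proportion: y = k/x
Find k: k = 9 * 10 = 90
Compute y at x=6: y = 90/6
y = 15

15


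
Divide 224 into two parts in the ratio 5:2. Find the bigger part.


Total parts = 5 + 2 = 7
Value per part = 224 / 7 = 32
First share = 5 * 32 = 160
Second share = 2 * 32 = 64
Larger share = 160

160


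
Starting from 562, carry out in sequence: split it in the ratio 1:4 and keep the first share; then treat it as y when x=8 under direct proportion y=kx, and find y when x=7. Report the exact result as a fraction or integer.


Start with 562.
Step 1: Split 1:4, first share = 562 * 1/5 = 562/5
Step 2: Direct prop: k = (562/5)/8; new y = k*7 = 562/5*7/8 = 1967/20
Final result = 1967/20

1967/20


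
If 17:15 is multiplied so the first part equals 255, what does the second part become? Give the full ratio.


Original ratio: 17:15
First term target: 255
Scale factor = 255 / 17 = 15
Multiply second term: 15 * 15 = 225
Equivalent ratio = 255:225

255:225


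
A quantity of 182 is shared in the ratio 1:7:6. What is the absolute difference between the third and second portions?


Total parts = 1 + 7 + 6 = 14
Value per part = 182 / 14 = 13
Shares: 1*13=13, 7*13=91, 6*13=78
Third share = 78, second share = 91
Difference = |78 - 91| = 13

13


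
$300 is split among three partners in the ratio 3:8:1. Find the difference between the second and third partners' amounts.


Total parts = 3 + 8 + 1 = 12
Value per part = 300 / 12 = 25
Shares: 3*25=75, 8*25=200, 1*25=25
Second share = 200, third share = 25
Difference = |200 - 25| = 175

175


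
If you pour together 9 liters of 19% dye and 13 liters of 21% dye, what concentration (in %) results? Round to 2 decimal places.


Solute in mixture 1 = 19% of 9 L = 9*19/100 = 171/100 L
Solute in mixture 2 = 21% of 13 L = 13*21/100 = 273/100 L
Total solute = 171/100 + 273/100 = 111/25 L
Total volume = 9 + 13 = 22 L
Final concentration = 111/25/22 * 100 = 20.18%

20.18


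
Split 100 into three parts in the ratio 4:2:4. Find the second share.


Ratio = 4:2:4
Total parts = 4 + 2 + 4 = 10
Value per part = 100 / 10 = 10
First share = 4 * 10 = 40
Middle share = 2 * 10 = 20
Third share = 4 * 10 = 40

20


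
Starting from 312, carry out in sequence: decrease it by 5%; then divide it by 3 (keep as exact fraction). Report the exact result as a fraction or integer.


Start with 312.
Step 1: Decrease by 5%: 312 * 95/100 = 1482/5
Step 2: Divide by 3: 1482/5 / 3 = 494/5
Final result = 494/5

494/5


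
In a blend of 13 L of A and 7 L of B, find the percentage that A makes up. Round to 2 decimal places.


Volume of A = 13 L
Volume of B = 7 L
Total volume = 13 + 7 = 20 L
Percentage of A = (13/20) * 100
= 65.00%

65.00


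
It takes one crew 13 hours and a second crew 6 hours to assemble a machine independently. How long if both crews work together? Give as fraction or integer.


Rate of A = 1/13 job per hour
Rate of B = 1/6 job per hour
Combined rate = 1/13 + 1/6
Find common denominator: (6 + 13)/(13*6) = 19/78
Combined rate = 19/78 job per hour
Time together = 1 / (19/78) = 78/19 hours

78/19


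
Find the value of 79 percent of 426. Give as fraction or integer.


Compute 79% of 426
Convert percentage: 79% = 79/100
Multiply: 426 * 79/100
= 33654/100
= 16827/50

16827/50


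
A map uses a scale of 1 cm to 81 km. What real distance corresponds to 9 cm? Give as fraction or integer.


Map scale: 1 cm = 81 km
Measured distance on map = 9 cm
Set up proportion: 9 * 81 / 1
= 729 / 1
= 729 km

729


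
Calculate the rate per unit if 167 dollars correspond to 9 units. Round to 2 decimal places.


Total dollars = 167
Number of units = 9
Unit rate = 167 / 9
= 18.56 dollars per unit

18.56


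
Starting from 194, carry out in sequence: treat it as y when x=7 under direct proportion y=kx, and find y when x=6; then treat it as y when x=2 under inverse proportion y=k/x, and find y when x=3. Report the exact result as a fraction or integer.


Start with 194.
Step 1: Direct prop: k = (194)/7; new y = k*6 = 194*6/7 = 1164/7
Step 2: Inverse prop: k = (1164/7)*2; new y = k/3 = 1164/7*2/3 = 776/7
Final result = 776/7

776/7


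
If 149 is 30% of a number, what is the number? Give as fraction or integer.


Given: 149 is 30% of the whole
Set up: 149 = 30/100 * whole
whole = 149 * 100 / 30
whole = 14900 / 30
whole = 1490/3

1490/3


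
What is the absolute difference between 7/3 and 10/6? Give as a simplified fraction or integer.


Simplify: 7/3 = 7/3 and 10/6 = 5/3
Find common denominator: LCD = 3
Convert: 7/3 and 5/3
Difference = |7 - 5|/3 = 2/3
Simplified = 2/3

2/3


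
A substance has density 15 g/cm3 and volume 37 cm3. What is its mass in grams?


Using mass = density * volume
Density = 15 g/cm3
Volume = 37 cm3
Mass = 15 * 37
= 555 g

555


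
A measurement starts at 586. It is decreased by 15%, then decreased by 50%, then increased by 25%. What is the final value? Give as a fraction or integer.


Start: 586
Step 1: decrease by 15% => multiply by 85/100
  586 * 85/100 = 4981/10
Step 2: decrease by 50% => multiply by 50/100
  4981/10 * 50/100 = 4981/20
Step 3: increase by 25% => multiply by 125/100
  4981/20 * 125/100 = 4981/16
Final value = 4981/16

4981/16


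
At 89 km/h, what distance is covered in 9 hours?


Using distance = speed * time
Speed = 89 km/h
Time = 9 hours
Distance = 89 * 9
= 801 km

801


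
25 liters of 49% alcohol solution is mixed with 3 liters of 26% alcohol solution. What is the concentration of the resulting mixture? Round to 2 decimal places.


Solute in mixture 1 = 49% of 25 L = 25*49/100 = 49/4 L
Solute in mixture 2 = 26% of 3 L = 3*26/100 = 39/50 L
Total solute = 49/4 + 39/50 = 1303/100 L
Total volume = 25 + 3 = 28 L
Final concentration = 1303/100/28 * 100 = 46.54%

46.54


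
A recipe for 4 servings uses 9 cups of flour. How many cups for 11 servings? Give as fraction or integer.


Original: 9 cups for 4 servings
Target servings = 11
Scaling factor = 11/4
New amount = 9 * 11/4
= 99/4
= 99/4 cups

99/4


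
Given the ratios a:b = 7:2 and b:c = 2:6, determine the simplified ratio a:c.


Given a:b = 7:2 and b:c = 2:6
Make b consistent. Multiply first ratio by 2: a:b = 14:4
Multiply second ratio by 2: b:c = 4:12
Now b = 4 in both, so a:b:c = 14:4:12
Therefore a:c = 14:12
Simplify by GCD: a:c = 7:6

7:6


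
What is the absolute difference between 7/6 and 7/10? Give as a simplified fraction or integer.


Simplify: 7/6 = 7/6 and 7/10 = 7/10
Find common denominator: LCD = 30
Convert: 35/30 and 21/30
Difference = |35 - 21|/30 = 14/30
Simplified = 7/15

7/15


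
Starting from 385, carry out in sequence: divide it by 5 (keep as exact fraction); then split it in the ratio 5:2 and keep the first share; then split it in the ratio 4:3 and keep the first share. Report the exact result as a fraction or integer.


Start with 385.
Step 1: Divide by 5: 385 / 5 = 77
Step 2: Split 5:2, first share = 77 * 5/7 = 55
Step 3: Split 4:3, first share = 55 * 4/7 = 220/7
Final result = 220/7

220/7


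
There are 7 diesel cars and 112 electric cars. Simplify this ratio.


Find GCD(7, 112)
GCD = 7
Divide both by 7: 7/7 = 1, 112/7 = 16
Simplified ratio = 1:16

1:16


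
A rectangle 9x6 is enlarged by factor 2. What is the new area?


Original dimensions: 9 x 6
Enlargement factor = 2
New width = 9 * 2 = 18
New height = 6 * 2 = 12
New area = 18 * 12 = 216

216


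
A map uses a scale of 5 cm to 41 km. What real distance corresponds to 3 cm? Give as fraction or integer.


Map scale: 5 cm = 41 km
Measured distance on map = 3 cm
Set up proportion: 3 * 41 / 5
= 123 / 5
= 123/5 km

123/5


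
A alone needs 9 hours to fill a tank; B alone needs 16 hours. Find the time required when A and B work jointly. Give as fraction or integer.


Rate of A = 1/9 job per hour
Rate of B = 1/16 job per hour
Combined rate = 1/9 + 1/16
Find common denominator: (16 + 9)/(9*16) = 25/144
Combined rate = 25/144 job per hour
Time together = 1 / (25/144) = 144/25 hours

144/25


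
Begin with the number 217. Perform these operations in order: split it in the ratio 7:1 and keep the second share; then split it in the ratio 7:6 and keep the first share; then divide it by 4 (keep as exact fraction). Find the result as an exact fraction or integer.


Start with 217.
Step 1: Split 7:1, second share = 217 * 1/8 = 217/8
Step 2: Split 7:6, first share = 217/8 * 7/13 = 1519/104
Step 3: Divide by 4: 1519/104 / 4 = 1519/416
Final result = 1519/416

1519/416


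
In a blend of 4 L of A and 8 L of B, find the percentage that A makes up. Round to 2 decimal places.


Volume of A = 4 L
Volume of B = 8 L
Total volume = 4 + 8 = 12 L
Percentage of A = (4/12) * 100
= 33.33%

33.33


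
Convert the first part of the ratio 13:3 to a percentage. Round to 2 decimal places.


Total parts = 13 + 3 = 16
First part fraction = 13/16
Percentage = (13/16) * 100
= 0.8125 * 100
= 81.25%

81.25


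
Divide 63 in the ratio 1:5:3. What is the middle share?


Ratio = 1:5:3
Total parts = 1 + 5 + 3 = 9
Value per part = 63 / 9 = 7
First share = 1 * 7 = 7
Middle share = 5 * 7 = 35
Third share = 3 * 7 = 21

35


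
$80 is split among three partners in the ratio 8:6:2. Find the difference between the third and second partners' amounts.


Total parts = 8 + 6 + 2 = 16
Value per part = 80 / 16 = 5
Shares: 8*5=40, 6*5=30, 2*5=10
Third share = 10, second share = 30
Difference = |10 - 30| = 20

20


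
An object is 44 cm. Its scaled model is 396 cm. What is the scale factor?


Original length = 44 cm
Scaled length = 396 cm
Scale factor = 396 / 44
= 9

9


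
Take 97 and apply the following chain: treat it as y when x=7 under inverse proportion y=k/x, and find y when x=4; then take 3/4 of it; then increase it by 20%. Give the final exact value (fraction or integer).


Start with 97.
Step 1: Inverse prop: k = (97)*7; new y = k/4 = 97*7/4 = 679/4
Step 2: Take 3/4: 679/4 * 3/4 = 2037/16
Step 3: Increase by 20%: 2037/16 * 120/100 = 6111/40
Final result = 6111/40

6111/40


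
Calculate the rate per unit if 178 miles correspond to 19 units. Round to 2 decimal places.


Total miles = 178
Number of units = 19
Unit rate = 178 / 19
= 9.37 miles per unit

9.37


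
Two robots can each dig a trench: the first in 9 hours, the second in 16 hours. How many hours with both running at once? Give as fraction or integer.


Rate of A = 1/9 job per hour
Rate of B = 1/16 job per hour
Combined rate = 1/9 + 1/16
Find common denominator: (16 + 9)/(9*16) = 25/144
Combined rate = 25/144 job per hour
Time together = 1 / (25/144) = 144/25 hours

144/25


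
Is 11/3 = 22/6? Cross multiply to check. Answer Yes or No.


Cross multiply to check 11/3 = 22/6
Left cross product: 11 * 6 = 66
Right cross product: 3 * 22 = 66
66 = 66
Equal, so proportions match => Yes

Yes


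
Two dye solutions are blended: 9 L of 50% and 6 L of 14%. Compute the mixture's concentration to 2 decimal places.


Solute in mixture 1 = 50% of 9 L = 9*50/100 = 9/2 L
Solute in mixture 2 = 14% of 6 L = 6*14/100 = 21/25 L
Total solute = 9/2 + 21/25 = 267/50 L
Total volume = 9 + 6 = 15 L
Final concentration = 267/50/15 * 100 = 35.60%

35.60


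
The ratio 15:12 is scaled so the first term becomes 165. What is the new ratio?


Original ratio: 15:12
First term target: 165
Scale factor = 165 / 15 = 11
Multiply second term: 12 * 11 = 132
Equivalent ratio = 165:132

165:132


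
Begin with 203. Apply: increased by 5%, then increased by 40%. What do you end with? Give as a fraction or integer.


Start: 203
Step 1: increase by 5% => multiply by 105/100
  203 * 105/100 = 4263/20
Step 2: increase by 40% => multiply by 140/100
  4263/20 * 140/100 = 29841/100
Final value = 29841/100

29841/100


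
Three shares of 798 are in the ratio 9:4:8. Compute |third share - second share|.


Total parts = 9 + 4 + 8 = 21
Value per part = 798 / 21 = 38
Shares: 9*38=342, 4*38=152, 8*38=304
Third share = 304, second share = 152
Difference = |304 - 152| = 152

152


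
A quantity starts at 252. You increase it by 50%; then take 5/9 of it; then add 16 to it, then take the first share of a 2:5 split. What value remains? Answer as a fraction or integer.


Start with 252.
Step 1: Increase by 50%: 252 * 150/100 = 378
Step 2: Take 5/9: 378 * 5/9 = 210
Step 3: Add 16: 210+16=226; split 2:5 first = 226*2/7 = 452/7
Final result = 452/7

452/7


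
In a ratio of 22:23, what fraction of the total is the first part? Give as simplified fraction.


Total parts = 22 + 23 = 45
First part fraction = 22/45
Simplify: 22/45 = 22/45

22/45


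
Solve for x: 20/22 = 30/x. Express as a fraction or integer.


Setting up: 20/22 = 30/x
Cross multiply: 20 * x = 22 * 30
20x = 660
x = 660/20
x = 33

33


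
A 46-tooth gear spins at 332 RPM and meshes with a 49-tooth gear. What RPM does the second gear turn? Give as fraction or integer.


Gear ratio: teeth_A * RPM_A = teeth_B * RPM_B
46 * 332 = 49 * RPM_B
15272 = 49 * RPM_B
RPM_B = 15272 / 49
RPM_B = 15272/49

15272/49


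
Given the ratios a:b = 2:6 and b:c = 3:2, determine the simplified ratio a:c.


Given a:b = 2:6 and b:c = 3:2
Make b consistent. Multiply first ratio by 3: a:b = 6:18
Multiply second ratio by 6: b:c = 18:12
Now b = 18 in both, so a:b:c = 6:18:12
Therefore a:c = 6:12
Simplify by GCD: a:c = 1:2

1:2


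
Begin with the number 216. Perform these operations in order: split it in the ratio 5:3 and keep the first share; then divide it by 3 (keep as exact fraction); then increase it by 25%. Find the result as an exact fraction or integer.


Start with 216.
Step 1: Split 5:3, first share = 216 * 5/8 = 135
Step 2: Divide by 3: 135 / 3 = 45
Step 3: Increase by 25%: 45 * 125/100 = 225/4
Final result = 225/4

225/4


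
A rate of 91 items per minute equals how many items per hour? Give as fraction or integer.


Converting from per minute to per hour
Rate = 91 items per minute
Multiply by 60: 91 * 60
= 5460 items per hour

5460


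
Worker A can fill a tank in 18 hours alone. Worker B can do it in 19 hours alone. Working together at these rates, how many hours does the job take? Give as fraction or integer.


Rate of A = 1/18 job per hour
Rate of B = 1/19 job per hour
Combined rate = 1/18 + 1/19
Find common denominator: (19 + 18)/(18*19) = 37/342
Combined rate = 37/342 job per hour
Time together = 1 / (37/342) = 342/37 hours

342/37


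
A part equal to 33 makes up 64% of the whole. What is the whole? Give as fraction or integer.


Given: 33 is 64% of the whole
Set up: 33 = 64/100 * whole
whole = 33 * 100 / 64
whole = 3300 / 64
whole = 825/16

825/16


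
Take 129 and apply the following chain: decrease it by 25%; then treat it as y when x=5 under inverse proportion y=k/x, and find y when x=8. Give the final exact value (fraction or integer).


Start with 129.
Step 1: Decrease by 25%: 129 * 75/100 = 387/4
Step 2: Inverse prop: k = (387/4)*5; new y = k/8 = 387/4*5/8 = 1935/32
Final result = 1935/32

1935/32


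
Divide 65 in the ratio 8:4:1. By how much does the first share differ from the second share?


Total parts = 8 + 4 + 1 = 13
Value per part = 65 / 13 = 5
Shares: 8*5=40, 4*5=20, 1*5=5
First share = 40, second share = 20
Difference = |40 - 20| = 20

20


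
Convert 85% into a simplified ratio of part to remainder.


Part = 85%, Remainder = 15%
Ratio = 85:15
GCD(85, 15) = 5
Simplify: 17:3 = 17:3

17:3


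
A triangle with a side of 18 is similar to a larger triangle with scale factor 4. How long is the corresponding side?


Similar triangles have proportional sides
Scale factor = 4
Smaller side = 18
Corresponding larger side = 18 * 4
= 72

72


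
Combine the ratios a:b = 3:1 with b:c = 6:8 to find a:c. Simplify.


Given a:b = 3:1 and b:c = 6:8
Make b consistent. Multiply first ratio by 6: a:b = 18:6
Multiply second ratio by 1: b:c = 6:8
Now b = 6 in both, so a:b:c = 18:6:8
Therefore a:c = 18:8
Simplify by GCD: a:c = 9:4

9:4


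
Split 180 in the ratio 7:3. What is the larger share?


Total parts = 7 + 3 = 10
Value per part = 180 / 10 = 18
First share = 7 * 18 = 126
Second share = 3 * 18 = 54
Larger share = 126

126


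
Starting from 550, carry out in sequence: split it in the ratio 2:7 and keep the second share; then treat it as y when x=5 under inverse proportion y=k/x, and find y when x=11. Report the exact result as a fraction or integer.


Start with 550.
Step 1: Split 2:7, second share = 550 * 7/9 = 3850/9
Step 2: Inverse prop: k = (3850/9)*5; new y = k/11 = 3850/9*5/11 = 1750/9
Final result = 1750/9

1750/9
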